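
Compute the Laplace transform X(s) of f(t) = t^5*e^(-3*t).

X(s) = 120/(s + 3)^6

L{t^5} = 5!/s^6 = 120/s^6.
By the first shifting theorem, multiplying by e^(-3t) replaces s with s + 3.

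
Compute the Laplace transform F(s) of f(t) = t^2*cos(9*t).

F(s) = 2*s*(s^2 - 243)/(s^2 + 81)^3

L{cos(9t)} = s/(s^2 + 81).
Then apply L{t^2·g(t)} = (-1)^2 d^2/ds^2[G(s)] with G(s) = s/(s^2 + 81):
differentiating 2 times and applying the sign gives 2*s*(s^2 - 243)/(s^2 + 81)^3.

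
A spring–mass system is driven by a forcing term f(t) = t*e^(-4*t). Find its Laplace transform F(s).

L{e^(-4t)} = 1/(s + 4).
Then apply L{t·g(t)} = -d/ds[G(s)] with G(s) = 1/(s + 4):
differentiating 1 time and applying the sign gives (s + 4)^(-2).

F(s) = (s + 4)^(-2)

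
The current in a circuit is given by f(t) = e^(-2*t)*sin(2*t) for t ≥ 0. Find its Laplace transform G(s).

L{sin(2t)} = 2/(s^2 + 4).
By the first shifting theorem, multiplying by e^(-2t) replaces s with s + 2.

G(s) = 2/((s + 2)^2 + 4)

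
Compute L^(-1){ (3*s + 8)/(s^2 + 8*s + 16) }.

-4*t*exp(-4*t) + 3*exp(-4*t)

Factor the denominator: s^2 + 8*s + 16 = (s + 4)^2.
Partial fraction decomposition gives [3/(s + 4)] + [-4/(s + 4)^2].
Invert each term: 3/(s + 4) ↔ 3e^(-4t); -4/(s + 4)^2 ↔ -4t·e^(-4t).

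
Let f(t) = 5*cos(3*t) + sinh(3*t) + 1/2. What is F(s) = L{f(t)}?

F(s) = 5*s/(s^2 + 9) + 3/(s^2 - 9) + 1/(2*s)

Apply the Laplace transform termwise.
L{1/2} = (1/2)/s; L{sinh(3t)} = 3/(s^2 - 9); (5)·[L{cos(3t)} = s/(s^2 + 9)].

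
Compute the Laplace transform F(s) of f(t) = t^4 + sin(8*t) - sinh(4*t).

F(s) = 8/(s^2 + 64) - 4/(s^2 - 16) + 24/s^5

By linearity of the Laplace transform, transform each term separately.
L{t^4} = 4!/s^5 = 24/s^5; (-1)·[L{sinh(4t)} = 4/(s^2 - 16)]; L{sin(8t)} = 8/(s^2 + 64).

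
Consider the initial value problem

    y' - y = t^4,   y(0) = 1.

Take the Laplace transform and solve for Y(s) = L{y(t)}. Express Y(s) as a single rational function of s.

Transform both sides with L{·}.
The derivative rules (L{y'} = sY - y(0) = sY - 1) turn the left side into (s - 1)Y - (1).
The right side is L{t^4} = 24/s^5.
So (s - 1)Y = 24/s^5 + (1).
Solve for Y(s) and write it as one ratio of polynomials.

Y(s) = (s^5 + 24)/(s^6 - s^5)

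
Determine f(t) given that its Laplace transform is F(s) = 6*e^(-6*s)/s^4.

The factor e^(-6s) signals a time shift by c = 6 (second shifting theorem).
L{t^3} = 3!/s^4 = 6/s^4, so L^-1{6/s^4} = t^3.
Hence the inverse is u(t - 6) times that function evaluated at t - 6.

f(t) = Heaviside(t - 6)*((t - 6)^3)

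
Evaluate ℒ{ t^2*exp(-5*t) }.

2/(s + 5)^3

L{e^(-5t)} = 1/(s + 5).
Then apply L{t^2·g(t)} = (-1)^2 d^2/ds^2[H(s)] with H(s) = 1/(s + 5):
differentiating 2 times and applying the sign gives 2/(s + 5)^3.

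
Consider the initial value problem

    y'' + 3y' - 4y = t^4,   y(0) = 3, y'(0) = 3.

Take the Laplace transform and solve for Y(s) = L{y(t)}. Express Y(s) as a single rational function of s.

Laplace-transform each side.
With L{y''} = s^2 Y - s·y(0) - y'(0) and L{y'} = sY - y(0), with y(0) = 3, y'(0) = 3: the LHS transforms to (s^2 + 3*s - 4)Y - (3*s + 12).
The right side is L{t^4} = 24/s^5.
So (s^2 + 3*s - 4)Y = 24/s^5 + (3*s + 12).
Isolate Y and clear denominators.

Y(s) = (3*s^6 + 12*s^5 + 24)/(s^7 + 3*s^6 - 4*s^5)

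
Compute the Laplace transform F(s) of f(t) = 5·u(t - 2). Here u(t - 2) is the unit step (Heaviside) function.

F(s) = 5*exp(-2*s)/s

By the second shifting theorem, L{u(t - c)·g(t - c)} = e^(-cs)·G(s) with c = 2 and G(s) = L{g(t)}.
L{5} = 5/s.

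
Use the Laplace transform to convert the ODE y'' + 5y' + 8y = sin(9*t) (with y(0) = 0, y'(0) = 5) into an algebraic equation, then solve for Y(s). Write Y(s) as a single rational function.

Y(s) = (5*s^2 + 414)/(s^4 + 5*s^3 + 89*s^2 + 405*s + 648)

Take the Laplace transform of both sides.
With L{y''} = s^2 Y - s·y(0) - y'(0) and L{y'} = sY - y(0), with y(0) = 0, y'(0) = 5: the LHS transforms to (s^2 + 5*s + 8)Y - (5).
The right side is L{sin(9*t)} = 9/(s^2 + 81).
So (s^2 + 5*s + 8)Y = 9/(s^2 + 81) + (5).
Solve for Y(s) and write it as one ratio of polynomials.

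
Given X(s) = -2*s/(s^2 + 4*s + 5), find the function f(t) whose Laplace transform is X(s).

Complete the square in the denominator: s^2 + 4*s + 5 = (s + 2)^2 + 1^2.
Split the numerator to match: -2*s = -2·(s + 2) + 4·1.
Invert each term: -2·(s + 2)/((s + 2)^2 + 1) ↔ -2e^(-2t)cos(t); 4·1/((s + 2)^2 + 1) ↔ 4e^(-2t)sin(t).

f(t) = 4*exp(-2*t)*sin(t) - 2*exp(-2*t)*cos(t)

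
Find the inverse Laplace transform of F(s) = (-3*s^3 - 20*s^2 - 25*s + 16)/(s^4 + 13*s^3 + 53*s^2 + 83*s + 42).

2*exp(-t) - 2*exp(-2*t) - exp(-3*t) - 2*exp(-7*t)

Factor the denominator: s^4 + 13*s^3 + 53*s^2 + 83*s + 42 = (s + 1)*(s + 2)*(s + 3)*(s + 7).
Partial fraction decomposition gives [-2/(s + 7)] + [-1/(s + 3)] + [-2/(s + 2)] + [2/(s + 1)].
Invert each term: -2/(s + 7) ↔ -2e^(-7t); -1/(s + 3) ↔ -e^(-3t); -2/(s + 2) ↔ -2e^(-2t); 2/(s + 1) ↔ 2e^(-t).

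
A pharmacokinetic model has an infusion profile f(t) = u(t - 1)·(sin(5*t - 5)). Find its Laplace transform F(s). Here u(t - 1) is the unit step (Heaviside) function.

By the second shifting theorem, L{u(t - c)·g(t - c)} = e^(-cs)·G(s) with c = 1 and G(s) = L{g(t)}.
L{sin(5t)} = 5/(s^2 + 25).

F(s) = 5*exp(-s)/(s^2 + 25)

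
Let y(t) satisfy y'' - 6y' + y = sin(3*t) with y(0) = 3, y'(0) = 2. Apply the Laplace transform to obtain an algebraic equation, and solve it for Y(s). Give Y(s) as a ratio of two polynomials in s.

Y(s) = (3*s^3 - 16*s^2 + 27*s - 141)/(s^4 - 6*s^3 + 10*s^2 - 54*s + 9)

Apply the Laplace transform to the equation.
Using L{y''} = s^2 Y - s·y(0) - y'(0) and L{y'} = sY - y(0), with y(0) = 3, y'(0) = 2, the left side becomes (s^2 - 6*s + 1)Y - (3*s - 16).
The right side is L{sin(3*t)} = 3/(s^2 + 9).
So (s^2 - 6*s + 1)Y = 3/(s^2 + 9) + (3*s - 16).
Isolate Y and clear denominators.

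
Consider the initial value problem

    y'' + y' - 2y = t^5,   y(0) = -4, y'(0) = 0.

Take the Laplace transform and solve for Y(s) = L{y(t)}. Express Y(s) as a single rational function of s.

Y(s) = (-4*s^7 - 4*s^6 + 120)/(s^8 + s^7 - 2*s^6)

Transform both sides with L{·}.
With L{y''} = s^2 Y - s·y(0) - y'(0) and L{y'} = sY - y(0), with y(0) = -4, y'(0) = 0: the LHS transforms to (s^2 + s - 2)Y - (-4*s - 4).
The right side is L{t^5} = 120/s^6.
So (s^2 + s - 2)Y = 120/s^6 + (-4*s - 4).
Solve for Y(s) and write it as one ratio of polynomials.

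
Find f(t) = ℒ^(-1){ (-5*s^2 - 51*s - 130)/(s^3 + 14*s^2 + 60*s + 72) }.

f(t) = t*exp(-6*t) - 3*exp(-2*t) - 2*exp(-6*t)

Factor the denominator: s^3 + 14*s^2 + 60*s + 72 = (s + 2)*(s + 6)^2.
Partial fraction decomposition gives [-2/(s + 6)] + [(s + 6)^(-2)] + [-3/(s + 2)].
Invert each term: -2/(s + 6) ↔ -2e^(-6t); 1/(s + 6)^2 ↔ t·e^(-6t); -3/(s + 2) ↔ -3e^(-2t).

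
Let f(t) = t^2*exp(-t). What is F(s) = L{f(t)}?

L{e^(-t)} = 1/(s + 1).
Then apply L{t^2·g(t)} = (-1)^2 d^2/ds^2[G(s)] with G(s) = 1/(s + 1):
differentiating 2 times and applying the sign gives 2/(s + 1)^3.

F(s) = 2/(s + 1)^3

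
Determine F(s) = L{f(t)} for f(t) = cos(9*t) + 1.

F(s) = s/(s^2 + 81) + 1/s

Apply the Laplace transform termwise.
L{1} = 1/s; L{cos(9t)} = s/(s^2 + 81).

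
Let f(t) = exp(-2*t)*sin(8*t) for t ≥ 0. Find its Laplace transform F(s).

F(s) = 8/((s + 2)^2 + 64)

L{sin(8t)} = 8/(s^2 + 64).
By the first shifting theorem, multiplying by e^(-2t) replaces s with s + 2.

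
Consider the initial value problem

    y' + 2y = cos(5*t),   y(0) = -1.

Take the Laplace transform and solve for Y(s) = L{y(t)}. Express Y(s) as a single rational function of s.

Y(s) = (-s^2 + s - 25)/(s^3 + 2*s^2 + 25*s + 50)

Take the Laplace transform of both sides.
With L{y'} = sY - y(0) = sY - (-1): the LHS transforms to (s + 2)Y - (-1).
The right side is L{cos(5*t)} = s/(s^2 + 25).
So (s + 2)Y = s/(s^2 + 25) + (-1).
Divide through and combine into a single rational function.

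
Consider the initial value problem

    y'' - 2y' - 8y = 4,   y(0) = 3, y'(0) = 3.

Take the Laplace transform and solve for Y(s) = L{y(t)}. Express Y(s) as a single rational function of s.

Y(s) = (3*s^2 - 3*s + 4)/(s^3 - 2*s^2 - 8*s)

Take the Laplace transform of both sides.
Using L{y''} = s^2 Y - s·y(0) - y'(0) and L{y'} = sY - y(0), with y(0) = 3, y'(0) = 3, the left side becomes (s^2 - 2*s - 8)Y - (3*s - 3).
The right side is L{4} = 4/s.
So (s^2 - 2*s - 8)Y = 4/s + (3*s - 3).
Isolate Y and clear denominators.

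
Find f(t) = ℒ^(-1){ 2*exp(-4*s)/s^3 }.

The factor e^(-4s) signals a time shift by c = 4 (second shifting theorem).
L{t^2} = 2!/s^3 = 2/s^3, so L^-1{2/s^3} = t^2.
Hence the inverse is u(t - 4) times that function evaluated at t - 4.

f(t) = Heaviside(t - 4)*((t - 4)^2)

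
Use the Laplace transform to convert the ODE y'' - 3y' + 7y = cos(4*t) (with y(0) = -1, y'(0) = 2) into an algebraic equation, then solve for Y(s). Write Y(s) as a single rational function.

Transform both sides with L{·}.
The derivative rules (L{y''} = s^2 Y - s·y(0) - y'(0) and L{y'} = sY - y(0), with y(0) = -1, y'(0) = 2) turn the left side into (s^2 - 3*s + 7)Y - (-s + 5).
The right side is L{cos(4*t)} = s/(s^2 + 16).
So (s^2 - 3*s + 7)Y = s/(s^2 + 16) + (-s + 5).
Divide through and combine into a single rational function.

Y(s) = (-s^3 + 5*s^2 - 15*s + 80)/(s^4 - 3*s^3 + 23*s^2 - 48*s + 112)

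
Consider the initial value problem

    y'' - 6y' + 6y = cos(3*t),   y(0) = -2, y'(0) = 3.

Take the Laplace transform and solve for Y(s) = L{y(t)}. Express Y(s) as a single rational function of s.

Y(s) = (-2*s^3 + 15*s^2 - 17*s + 135)/(s^4 - 6*s^3 + 15*s^2 - 54*s + 54)

Take the Laplace transform of both sides.
The derivative rules (L{y''} = s^2 Y - s·y(0) - y'(0) and L{y'} = sY - y(0), with y(0) = -2, y'(0) = 3) turn the left side into (s^2 - 6*s + 6)Y - (-2*s + 15).
The right side is L{cos(3*t)} = s/(s^2 + 9).
So (s^2 - 6*s + 6)Y = s/(s^2 + 9) + (-2*s + 15).
Isolate Y and clear denominators.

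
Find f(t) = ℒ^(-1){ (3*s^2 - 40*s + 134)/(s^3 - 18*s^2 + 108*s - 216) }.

f(t) = t^2*exp(6*t) - 4*t*exp(6*t) + 3*exp(6*t)

Factor the denominator: s^3 - 18*s^2 + 108*s - 216 = (s - 6)^3.
Partial fraction decomposition gives [3/(s - 6)] + [-4/(s - 6)^2] + [2/(s - 6)^3].
Invert each term: 3/(s - 6) ↔ 3e^(6t); -4/(s - 6)^2 ↔ -4t·e^(6t); 2/(s - 6)^3 ↔ (1)t^2·e^(6t).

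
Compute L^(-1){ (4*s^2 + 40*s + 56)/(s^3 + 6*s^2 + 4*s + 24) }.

Factor the denominator: s^3 + 6*s^2 + 4*s + 24 = (s + 6)*(s^2 + 4).
Partial fraction decomposition gives [-1/(s + 6)] + [5*s/(s^2 + 4)] + [10/(s^2 + 4)].
Invert each term: -1/(s + 6) ↔ -e^(-6t); 5·s/(s^2 + 4) ↔ 5cos(2t); 5·2/(s^2 + 4) ↔ 5sin(2t).

5*sin(2*t) + 5*cos(2*t) - exp(-6*t)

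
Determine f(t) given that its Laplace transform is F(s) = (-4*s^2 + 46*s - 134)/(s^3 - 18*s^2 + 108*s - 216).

Factor the denominator: s^3 - 18*s^2 + 108*s - 216 = (s - 6)^3.
Partial fraction decomposition gives [-4/(s - 6)] + [-2/(s - 6)^2] + [-2/(s - 6)^3].
Invert each term: -4/(s - 6) ↔ -4e^(6t); -2/(s - 6)^2 ↔ -2t·e^(6t); -2/(s - 6)^3 ↔ (-1)t^2·e^(6t).

f(t) = -t^2*exp(6*t) - 2*t*exp(6*t) - 4*exp(6*t)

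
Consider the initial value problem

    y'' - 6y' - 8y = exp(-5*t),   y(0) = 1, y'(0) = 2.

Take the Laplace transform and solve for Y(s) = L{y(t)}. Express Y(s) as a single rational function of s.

Laplace-transform each side.
The derivative rules (L{y''} = s^2 Y - s·y(0) - y'(0) and L{y'} = sY - y(0), with y(0) = 1, y'(0) = 2) turn the left side into (s^2 - 6*s - 8)Y - (s - 4).
The right side is L{exp(-5*t)} = 1/(s + 5).
So (s^2 - 6*s - 8)Y = 1/(s + 5) + (s - 4).
Divide through and combine into a single rational function.

Y(s) = (s^2 + s - 19)/(s^3 - s^2 - 38*s - 40)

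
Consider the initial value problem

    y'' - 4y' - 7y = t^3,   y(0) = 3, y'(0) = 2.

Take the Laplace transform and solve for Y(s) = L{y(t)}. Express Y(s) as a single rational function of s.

Y(s) = (3*s^5 - 10*s^4 + 6)/(s^6 - 4*s^5 - 7*s^4)

Transform both sides with L{·}.
The derivative rules (L{y''} = s^2 Y - s·y(0) - y'(0) and L{y'} = sY - y(0), with y(0) = 3, y'(0) = 2) turn the left side into (s^2 - 4*s - 7)Y - (3*s - 10).
The right side is L{t^3} = 6/s^4.
So (s^2 - 4*s - 7)Y = 6/s^4 + (3*s - 10).
Isolate Y and clear denominators.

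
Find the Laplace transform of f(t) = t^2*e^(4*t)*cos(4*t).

L{cos(4t)} = s/(s^2 + 16).
Multiplying by e^(4t) shifts s → s - 4, so L{e^(4*t)*cos(4*t)} = (s - 4)/((s - 4)^2 + 16).
Then apply L{t^2·g(t)} = (-1)^2 d^2/ds^2[H(s)] with H(s) = (s - 4)/((s - 4)^2 + 16):
differentiating 2 times and applying the sign gives 2*(s - 4)*(s^2 - 8*s - 32)/(s^2 - 8*s + 32)^3.

2*(s - 4)*(s^2 - 8*s - 32)/(s^2 - 8*s + 32)^3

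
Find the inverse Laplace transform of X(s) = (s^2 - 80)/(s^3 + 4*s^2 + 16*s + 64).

-3*sin(4*t) + 3*cos(4*t) - 2*exp(-4*t)

Factor the denominator: s^3 + 4*s^2 + 16*s + 64 = (s + 4)*(s^2 + 16).
Partial fraction decomposition gives [-2/(s + 4)] + [3*s/(s^2 + 16)] + [-12/(s^2 + 16)].
Invert each term: -2/(s + 4) ↔ -2e^(-4t); 3·s/(s^2 + 16) ↔ 3cos(4t); -3·4/(s^2 + 16) ↔ -3sin(4t).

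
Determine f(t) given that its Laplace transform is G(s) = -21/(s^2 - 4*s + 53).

Rewrite the denominator: s^2 - 4*s + 53 = (s - 2)^2 + 49.
The form in (s - 2) signals a first-shifting-theorem factor e^(2t).
Since L{sin(7t)} = 7/(s^2 + 49), the inverse is exp(2*t)*sin(7*t), scaled by -3.

f(t) = -3*exp(2*t)*sin(7*t)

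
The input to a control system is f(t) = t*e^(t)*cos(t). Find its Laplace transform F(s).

F(s) = s*(s - 2)/(s^2 - 2*s + 2)^2

L{cos(t)} = s/(s^2 + 1).
Multiplying by e^(t) shifts s → s - 1, so L{e^(t)*cos(t)} = (s - 1)/((s - 1)^2 + 1).
Then apply L{t·g(t)} = -d/ds[G(s)] with G(s) = (s - 1)/((s - 1)^2 + 1):
differentiating 1 time and applying the sign gives s*(s - 2)/(s^2 - 2*s + 2)^2.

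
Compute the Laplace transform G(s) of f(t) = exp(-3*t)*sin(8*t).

G(s) = 8/((s + 3)^2 + 64)

L{sin(8t)} = 8/(s^2 + 64).
By the first shifting theorem, multiplying by e^(-3t) replaces s with s + 3.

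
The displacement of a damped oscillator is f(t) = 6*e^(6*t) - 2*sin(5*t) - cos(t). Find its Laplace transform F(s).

F(s) = -s/(s^2 + 1) - 10/(s^2 + 25) + 6/(s - 6)

By linearity of the Laplace transform, transform each term separately.
(6)·[L{e^(6t)} = 1/(s - 6)]; (-2)·[L{sin(5t)} = 5/(s^2 + 25)]; (-1)·[L{cos(t)} = s/(s^2 + 1)].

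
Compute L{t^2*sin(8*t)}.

16*(3*s^2 - 64)/(s^2 + 64)^3

L{sin(8t)} = 8/(s^2 + 64).
Then apply L{t^2·g(t)} = (-1)^2 d^2/ds^2[G(s)] with G(s) = 8/(s^2 + 64):
differentiating 2 times and applying the sign gives 16*(3*s^2 - 64)/(s^2 + 64)^3.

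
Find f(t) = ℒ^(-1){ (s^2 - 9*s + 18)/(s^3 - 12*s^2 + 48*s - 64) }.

f(t) = -t^2*exp(4*t) - t*exp(4*t) + exp(4*t)

Factor the denominator: s^3 - 12*s^2 + 48*s - 64 = (s - 4)^3.
Partial fraction decomposition gives [1/(s - 4)] + [-1/(s - 4)^2] + [-2/(s - 4)^3].
Invert each term: 1/(s - 4) ↔ e^(4t); -1/(s - 4)^2 ↔ -t·e^(4t); -2/(s - 4)^3 ↔ (-1)t^2·e^(4t).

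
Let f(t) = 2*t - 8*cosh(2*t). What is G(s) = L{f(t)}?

The transform is linear, so treat each term independently.
(-8)·[L{cosh(2t)} = s/(s^2 - 4)]; (2)·[L{t} = 1!/s^2 = 1/s^2].

G(s) = -8*s/(s^2 - 4) + 2/s^2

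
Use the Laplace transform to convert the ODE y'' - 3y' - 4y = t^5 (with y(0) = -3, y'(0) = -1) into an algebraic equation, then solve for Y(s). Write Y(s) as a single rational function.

Y(s) = (-3*s^7 + 8*s^6 + 120)/(s^8 - 3*s^7 - 4*s^6)

Transform both sides with L{·}.
With L{y''} = s^2 Y - s·y(0) - y'(0) and L{y'} = sY - y(0), with y(0) = -3, y'(0) = -1: the LHS transforms to (s^2 - 3*s - 4)Y - (-3*s + 8).
The right side is L{t^5} = 120/s^6.
So (s^2 - 3*s - 4)Y = 120/s^6 + (-3*s + 8).
Isolate Y and clear denominators.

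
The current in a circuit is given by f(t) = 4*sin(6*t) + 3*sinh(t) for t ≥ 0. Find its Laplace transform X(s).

By linearity of the Laplace transform, transform each term separately.
(3)·[L{sinh(t)} = 1/(s^2 - 1)]; (4)·[L{sin(6t)} = 6/(s^2 + 36)].

X(s) = 24/(s^2 + 36) + 3/(s^2 - 1)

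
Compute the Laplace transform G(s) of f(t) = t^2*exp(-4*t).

G(s) = 2/(s + 4)^3

L{e^(-4t)} = 1/(s + 4).
Then apply L{t^2·g(t)} = (-1)^2 d^2/ds^2[H(s)] with H(s) = 1/(s + 4):
differentiating 2 times and applying the sign gives 2/(s + 4)^3.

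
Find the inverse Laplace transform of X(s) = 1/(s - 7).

exp(7*t)

Since L{e^(7t)} = 1/(s - 7), the inverse is exp(7*t).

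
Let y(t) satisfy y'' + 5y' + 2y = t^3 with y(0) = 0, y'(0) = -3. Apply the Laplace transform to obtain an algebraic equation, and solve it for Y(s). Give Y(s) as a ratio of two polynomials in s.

Transform both sides with L{·}.
The derivative rules (L{y''} = s^2 Y - s·y(0) - y'(0) and L{y'} = sY - y(0), with y(0) = 0, y'(0) = -3) turn the left side into (s^2 + 5*s + 2)Y - (-3).
The right side is L{t^3} = 6/s^4.
So (s^2 + 5*s + 2)Y = 6/s^4 + (-3).
Divide through and combine into a single rational function.

Y(s) = (-3*s^4 + 6)/(s^6 + 5*s^5 + 2*s^4)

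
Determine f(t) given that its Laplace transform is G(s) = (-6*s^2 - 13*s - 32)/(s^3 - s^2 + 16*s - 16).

f(t) = -3*exp(t) - 4*sin(4*t) - 3*cos(4*t)

Factor the denominator: s^3 - s^2 + 16*s - 16 = (s - 1)*(s^2 + 16).
Partial fraction decomposition gives [-3/(s - 1)] + [-3*s/(s^2 + 16)] + [-16/(s^2 + 16)].
Invert each term: -3/(s - 1) ↔ -3e^(t); -3·s/(s^2 + 16) ↔ -3cos(4t); -4·4/(s^2 + 16) ↔ -4sin(4t).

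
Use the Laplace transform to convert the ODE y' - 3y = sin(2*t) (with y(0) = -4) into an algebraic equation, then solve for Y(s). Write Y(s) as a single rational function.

Apply the Laplace transform to the equation.
Using L{y'} = sY - y(0) = sY - (-4), the left side becomes (s - 3)Y - (-4).
The right side is L{sin(2*t)} = 2/(s^2 + 4).
So (s - 3)Y = 2/(s^2 + 4) + (-4).
Divide through and combine into a single rational function.

Y(s) = (-4*s^2 - 14)/(s^3 - 3*s^2 + 4*s - 12)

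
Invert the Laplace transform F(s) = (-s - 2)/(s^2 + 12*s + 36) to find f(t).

f(t) = 4*t*exp(-6*t) - exp(-6*t)

Factor the denominator: s^2 + 12*s + 36 = (s + 6)^2.
Partial fraction decomposition gives [-1/(s + 6)] + [4/(s + 6)^2].
Invert each term: -1/(s + 6) ↔ -e^(-6t); 4/(s + 6)^2 ↔ 4t·e^(-6t).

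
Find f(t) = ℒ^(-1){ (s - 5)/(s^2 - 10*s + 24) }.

f(t) = exp(5*t)*cosh(t)

Rewrite the denominator: s^2 - 10*s + 24 = (s - 5)^2 - 1.
The form in (s - 5) signals a first-shifting-theorem factor e^(5t).
Since L{cosh(t)} = s/(s^2 - 1), the inverse is e^(5*t)*cosh(t).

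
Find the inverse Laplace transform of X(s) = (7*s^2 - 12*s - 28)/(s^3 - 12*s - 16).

-4*t*exp(-2*t) + exp(4*t) + 6*exp(-2*t)

Factor the denominator: s^3 - 12*s - 16 = (s - 4)*(s + 2)^2.
Partial fraction decomposition gives [6/(s + 2)] + [-4/(s + 2)^2] + [1/(s - 4)].
Invert each term: 6/(s + 2) ↔ 6e^(-2t); -4/(s + 2)^2 ↔ -4t·e^(-2t); 1/(s - 4) ↔ e^(4t).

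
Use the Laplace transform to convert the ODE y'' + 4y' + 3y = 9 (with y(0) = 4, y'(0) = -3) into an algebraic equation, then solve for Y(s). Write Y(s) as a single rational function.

Y(s) = (4*s + 9)/(s^2 + 3*s)

Transform both sides with L{·}.
Using L{y''} = s^2 Y - s·y(0) - y'(0) and L{y'} = sY - y(0), with y(0) = 4, y'(0) = -3, the left side becomes (s^2 + 4*s + 3)Y - (4*s + 13).
The right side is L{9} = 9/s.
So (s^2 + 4*s + 3)Y = 9/s + (4*s + 13).
Solve for Y(s) and write it as one ratio of polynomials.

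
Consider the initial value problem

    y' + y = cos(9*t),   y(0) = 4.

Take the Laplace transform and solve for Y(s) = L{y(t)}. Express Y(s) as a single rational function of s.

Take the Laplace transform of both sides.
With L{y'} = sY - y(0) = sY - 4: the LHS transforms to (s + 1)Y - (4).
The right side is L{cos(9*t)} = s/(s^2 + 81).
So (s + 1)Y = s/(s^2 + 81) + (4).
Solve for Y(s) and write it as one ratio of polynomials.

Y(s) = (4*s^2 + s + 324)/(s^3 + s^2 + 81*s + 81)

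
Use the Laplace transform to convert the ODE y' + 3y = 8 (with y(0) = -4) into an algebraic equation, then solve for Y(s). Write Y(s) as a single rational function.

Y(s) = (-4*s + 8)/(s^2 + 3*s)

Laplace-transform each side.
The derivative rules (L{y'} = sY - y(0) = sY - (-4)) turn the left side into (s + 3)Y - (-4).
The right side is L{8} = 8/s.
So (s + 3)Y = 8/s + (-4).
Isolate Y and clear denominators.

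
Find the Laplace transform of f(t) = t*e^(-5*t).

L{e^(-5t)} = 1/(s + 5).
Then apply L{t·g(t)} = -d/ds[H(s)] with H(s) = 1/(s + 5):
differentiating 1 time and applying the sign gives (s + 5)^(-2).

(s + 5)^(-2)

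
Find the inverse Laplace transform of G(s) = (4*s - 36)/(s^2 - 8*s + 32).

Complete the square in the denominator: s^2 - 8*s + 32 = (s - 4)^2 + 4^2.
Split the numerator to match: 4*s - 36 = 4·(s - 4) - 5·4.
Invert each term: 4·(s - 4)/((s - 4)^2 + 16) ↔ 4e^(4t)cos(4t); -5·4/((s - 4)^2 + 16) ↔ -5e^(4t)sin(4t).

-5*exp(4*t)*sin(4*t) + 4*exp(4*t)*cos(4*t)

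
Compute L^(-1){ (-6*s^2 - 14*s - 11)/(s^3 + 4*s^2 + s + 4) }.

-2*sin(t) - 3*cos(t) - 3*exp(-4*t)

Factor the denominator: s^3 + 4*s^2 + s + 4 = (s + 4)*(s^2 + 1).
Partial fraction decomposition gives [-3/(s + 4)] + [-3*s/(s^2 + 1)] + [-2/(s^2 + 1)].
Invert each term: -3/(s + 4) ↔ -3e^(-4t); -3·s/(s^2 + 1) ↔ -3cos(t); -2·1/(s^2 + 1) ↔ -2sin(t).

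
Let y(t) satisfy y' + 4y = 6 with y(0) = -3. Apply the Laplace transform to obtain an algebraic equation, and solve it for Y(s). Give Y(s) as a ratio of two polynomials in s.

Y(s) = (-3*s + 6)/(s^2 + 4*s)

Laplace-transform each side.
Using L{y'} = sY - y(0) = sY - (-3), the left side becomes (s + 4)Y - (-3).
The right side is L{6} = 6/s.
So (s + 4)Y = 6/s + (-3).
Solve for Y(s) and write it as one ratio of polynomials.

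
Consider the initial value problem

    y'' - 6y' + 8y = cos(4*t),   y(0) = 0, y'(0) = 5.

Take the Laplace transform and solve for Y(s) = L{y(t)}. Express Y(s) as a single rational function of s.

Laplace-transform each side.
Using L{y''} = s^2 Y - s·y(0) - y'(0) and L{y'} = sY - y(0), with y(0) = 0, y'(0) = 5, the left side becomes (s^2 - 6*s + 8)Y - (5).
The right side is L{cos(4*t)} = s/(s^2 + 16).
So (s^2 - 6*s + 8)Y = s/(s^2 + 16) + (5).
Divide through and combine into a single rational function.

Y(s) = (5*s^2 + s + 80)/(s^4 - 6*s^3 + 24*s^2 - 96*s + 128)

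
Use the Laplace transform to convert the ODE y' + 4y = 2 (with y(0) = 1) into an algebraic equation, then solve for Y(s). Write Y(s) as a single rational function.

Y(s) = (s + 2)/(s^2 + 4*s)

Apply the Laplace transform to the equation.
With L{y'} = sY - y(0) = sY - 1: the LHS transforms to (s + 4)Y - (1).
The right side is L{2} = 2/s.
So (s + 4)Y = 2/s + (1).
Divide through and combine into a single rational function.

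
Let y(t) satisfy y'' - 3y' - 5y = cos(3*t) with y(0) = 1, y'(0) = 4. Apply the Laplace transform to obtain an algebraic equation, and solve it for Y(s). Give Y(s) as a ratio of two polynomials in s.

Laplace-transform each side.
Using L{y''} = s^2 Y - s·y(0) - y'(0) and L{y'} = sY - y(0), with y(0) = 1, y'(0) = 4, the left side becomes (s^2 - 3*s - 5)Y - (s + 1).
The right side is L{cos(3*t)} = s/(s^2 + 9).
So (s^2 - 3*s - 5)Y = s/(s^2 + 9) + (s + 1).
Solve for Y(s) and write it as one ratio of polynomials.

Y(s) = (s^3 + s^2 + 10*s + 9)/(s^4 - 3*s^3 + 4*s^2 - 27*s - 45)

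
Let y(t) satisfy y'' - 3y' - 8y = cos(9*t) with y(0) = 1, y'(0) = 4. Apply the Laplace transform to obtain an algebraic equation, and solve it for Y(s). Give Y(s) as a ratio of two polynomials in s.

Y(s) = (s^3 + s^2 + 82*s + 81)/(s^4 - 3*s^3 + 73*s^2 - 243*s - 648)

Laplace-transform each side.
With L{y''} = s^2 Y - s·y(0) - y'(0) and L{y'} = sY - y(0), with y(0) = 1, y'(0) = 4: the LHS transforms to (s^2 - 3*s - 8)Y - (s + 1).
The right side is L{cos(9*t)} = s/(s^2 + 81).
So (s^2 - 3*s - 8)Y = s/(s^2 + 81) + (s + 1).
Isolate Y and clear denominators.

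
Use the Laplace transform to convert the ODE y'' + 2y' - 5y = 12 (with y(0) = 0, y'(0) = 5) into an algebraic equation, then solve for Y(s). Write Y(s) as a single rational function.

Take the Laplace transform of both sides.
With L{y''} = s^2 Y - s·y(0) - y'(0) and L{y'} = sY - y(0), with y(0) = 0, y'(0) = 5: the LHS transforms to (s^2 + 2*s - 5)Y - (5).
The right side is L{12} = 12/s.
So (s^2 + 2*s - 5)Y = 12/s + (5).
Isolate Y and clear denominators.

Y(s) = (5*s + 12)/(s^3 + 2*s^2 - 5*s)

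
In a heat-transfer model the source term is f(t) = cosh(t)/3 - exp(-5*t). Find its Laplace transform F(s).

Apply the Laplace transform termwise.
(1/3)·[L{cosh(t)} = s/(s^2 - 1)]; (-1)·[L{e^(-5t)} = 1/(s + 5)].

F(s) = s/(3*(s^2 - 1)) - 1/(s + 5)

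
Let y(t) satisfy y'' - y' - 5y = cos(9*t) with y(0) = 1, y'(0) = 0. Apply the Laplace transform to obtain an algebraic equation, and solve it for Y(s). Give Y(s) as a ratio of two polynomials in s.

Laplace-transform each side.
With L{y''} = s^2 Y - s·y(0) - y'(0) and L{y'} = sY - y(0), with y(0) = 1, y'(0) = 0: the LHS transforms to (s^2 - s - 5)Y - (s - 1).
The right side is L{cos(9*t)} = s/(s^2 + 81).
So (s^2 - s - 5)Y = s/(s^2 + 81) + (s - 1).
Divide through and combine into a single rational function.

Y(s) = (s^3 - s^2 + 82*s - 81)/(s^4 - s^3 + 76*s^2 - 81*s - 405)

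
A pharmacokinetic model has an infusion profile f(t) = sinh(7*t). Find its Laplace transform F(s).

L{sinh(7t)} = 7/(s^2 - 49).

F(s) = 7/(s^2 - 49)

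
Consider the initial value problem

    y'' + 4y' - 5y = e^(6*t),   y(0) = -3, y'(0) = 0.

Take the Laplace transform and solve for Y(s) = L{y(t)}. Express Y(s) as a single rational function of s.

Y(s) = (-3*s^2 + 6*s + 73)/(s^3 - 2*s^2 - 29*s + 30)

Apply the Laplace transform to the equation.
The derivative rules (L{y''} = s^2 Y - s·y(0) - y'(0) and L{y'} = sY - y(0), with y(0) = -3, y'(0) = 0) turn the left side into (s^2 + 4*s - 5)Y - (-3*s - 12).
The right side is L{e^(6*t)} = 1/(s - 6).
So (s^2 + 4*s - 5)Y = 1/(s - 6) + (-3*s - 12).
Divide through and combine into a single rational function.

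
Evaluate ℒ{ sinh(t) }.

L{sinh(t)} = 1/(s^2 - 1).

1/(s^2 - 1)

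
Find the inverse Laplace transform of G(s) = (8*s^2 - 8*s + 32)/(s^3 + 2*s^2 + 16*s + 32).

Factor the denominator: s^3 + 2*s^2 + 16*s + 32 = (s + 2)*(s^2 + 16).
Partial fraction decomposition gives [4/(s + 2)] + [4*s/(s^2 + 16)] + [-16/(s^2 + 16)].
Invert each term: 4/(s + 2) ↔ 4e^(-2t); 4·s/(s^2 + 16) ↔ 4cos(4t); -4·4/(s^2 + 16) ↔ -4sin(4t).

-4*sin(4*t) + 4*cos(4*t) + 4*exp(-2*t)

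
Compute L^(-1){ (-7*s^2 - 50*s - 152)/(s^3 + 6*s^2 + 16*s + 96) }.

Factor the denominator: s^3 + 6*s^2 + 16*s + 96 = (s + 6)*(s^2 + 16).
Partial fraction decomposition gives [-2/(s + 6)] + [-5*s/(s^2 + 16)] + [-20/(s^2 + 16)].
Invert each term: -2/(s + 6) ↔ -2e^(-6t); -5·s/(s^2 + 16) ↔ -5cos(4t); -5·4/(s^2 + 16) ↔ -5sin(4t).

-5*sin(4*t) - 5*cos(4*t) - 2*exp(-6*t)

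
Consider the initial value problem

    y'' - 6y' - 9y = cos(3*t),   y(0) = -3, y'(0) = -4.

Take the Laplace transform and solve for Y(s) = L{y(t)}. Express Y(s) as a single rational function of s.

Take the Laplace transform of both sides.
Using L{y''} = s^2 Y - s·y(0) - y'(0) and L{y'} = sY - y(0), with y(0) = -3, y'(0) = -4, the left side becomes (s^2 - 6*s - 9)Y - (-3*s + 14).
The right side is L{cos(3*t)} = s/(s^2 + 9).
So (s^2 - 6*s - 9)Y = s/(s^2 + 9) + (-3*s + 14).
Divide through and combine into a single rational function.

Y(s) = (-3*s^3 + 14*s^2 - 26*s + 126)/(s^4 - 6*s^3 - 54*s - 81)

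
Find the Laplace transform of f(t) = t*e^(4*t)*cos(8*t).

(s - 12)*(s + 4)/(s^2 - 8*s + 80)^2

L{cos(8t)} = s/(s^2 + 64).
Multiplying by e^(4t) shifts s → s - 4, so L{e^(4*t)*cos(8*t)} = (s - 4)/((s - 4)^2 + 64).
Then apply L{t·g(t)} = -d/ds[G(s)] with G(s) = (s - 4)/((s - 4)^2 + 64):
differentiating 1 time and applying the sign gives (s - 12)*(s + 4)/(s^2 - 8*s + 80)^2.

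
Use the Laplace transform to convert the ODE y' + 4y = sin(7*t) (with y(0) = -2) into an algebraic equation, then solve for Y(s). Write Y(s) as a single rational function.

Y(s) = (-2*s^2 - 91)/(s^3 + 4*s^2 + 49*s + 196)

Apply the Laplace transform to the equation.
Using L{y'} = sY - y(0) = sY - (-2), the left side becomes (s + 4)Y - (-2).
The right side is L{sin(7*t)} = 7/(s^2 + 49).
So (s + 4)Y = 7/(s^2 + 49) + (-2).
Isolate Y and clear denominators.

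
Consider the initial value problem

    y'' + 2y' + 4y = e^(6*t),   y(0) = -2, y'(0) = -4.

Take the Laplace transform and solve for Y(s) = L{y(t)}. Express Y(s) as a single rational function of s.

Laplace-transform each side.
With L{y''} = s^2 Y - s·y(0) - y'(0) and L{y'} = sY - y(0), with y(0) = -2, y'(0) = -4: the LHS transforms to (s^2 + 2*s + 4)Y - (-2*s - 8).
The right side is L{e^(6*t)} = 1/(s - 6).
So (s^2 + 2*s + 4)Y = 1/(s - 6) + (-2*s - 8).
Isolate Y and clear denominators.

Y(s) = (-2*s^2 + 4*s + 49)/(s^3 - 4*s^2 - 8*s - 24)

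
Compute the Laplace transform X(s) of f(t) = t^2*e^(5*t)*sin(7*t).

X(s) = 14*(3*s^2 - 30*s + 26)/(s^2 - 10*s + 74)^3

L{sin(7t)} = 7/(s^2 + 49).
Multiplying by e^(5t) shifts s → s - 5, so L{e^(5*t)*sin(7*t)} = 7/((s - 5)^2 + 49).
Then apply L{t^2·g(t)} = (-1)^2 d^2/ds^2[G(s)] with G(s) = 7/((s - 5)^2 + 49):
differentiating 2 times and applying the sign gives 14*(3*s^2 - 30*s + 26)/(s^2 - 10*s + 74)^3.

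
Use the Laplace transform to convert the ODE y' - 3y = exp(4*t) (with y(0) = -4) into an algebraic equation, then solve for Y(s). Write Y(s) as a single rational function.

Y(s) = (-4*s + 17)/(s^2 - 7*s + 12)

Apply the Laplace transform to the equation.
With L{y'} = sY - y(0) = sY - (-4): the LHS transforms to (s - 3)Y - (-4).
The right side is L{exp(4*t)} = 1/(s - 4).
So (s - 3)Y = 1/(s - 4) + (-4).
Divide through and combine into a single rational function.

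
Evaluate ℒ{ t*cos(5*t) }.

L{cos(5t)} = s/(s^2 + 25).
Then apply L{t·g(t)} = -d/ds[G(s)] with G(s) = s/(s^2 + 25):
differentiating 1 time and applying the sign gives (s - 5)*(s + 5)/(s^2 + 25)^2.

(s - 5)*(s + 5)/(s^2 + 25)^2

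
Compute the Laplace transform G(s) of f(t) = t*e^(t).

L{t} = 1!/s^2 = 1/s^2.
By the first shifting theorem, multiplying by e^(t) replaces s with s - 1.

G(s) = (s - 1)^(-2)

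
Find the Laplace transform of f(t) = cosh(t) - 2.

s/(s^2 - 1) - 2/s

By linearity of the Laplace transform, transform each term separately.
L{-2} = -2/s; L{cosh(t)} = s/(s^2 - 1).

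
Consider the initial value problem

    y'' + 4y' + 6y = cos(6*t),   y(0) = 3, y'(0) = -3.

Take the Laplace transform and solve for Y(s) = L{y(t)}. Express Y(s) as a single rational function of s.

Transform both sides with L{·}.
Using L{y''} = s^2 Y - s·y(0) - y'(0) and L{y'} = sY - y(0), with y(0) = 3, y'(0) = -3, the left side becomes (s^2 + 4*s + 6)Y - (3*s + 9).
The right side is L{cos(6*t)} = s/(s^2 + 36).
So (s^2 + 4*s + 6)Y = s/(s^2 + 36) + (3*s + 9).
Solve for Y(s) and write it as one ratio of polynomials.

Y(s) = (3*s^3 + 9*s^2 + 109*s + 324)/(s^4 + 4*s^3 + 42*s^2 + 144*s + 216)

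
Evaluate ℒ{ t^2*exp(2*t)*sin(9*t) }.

L{sin(9t)} = 9/(s^2 + 81).
Multiplying by e^(2t) shifts s → s - 2, so L{exp(2*t)*sin(9*t)} = 9/((s - 2)^2 + 81).
Then apply L{t^2·g(t)} = (-1)^2 d^2/ds^2[G(s)] with G(s) = 9/((s - 2)^2 + 81):
differentiating 2 times and applying the sign gives 54*(s^2 - 4*s - 23)/(s^2 - 4*s + 85)^3.

54*(s^2 - 4*s - 23)/(s^2 - 4*s + 85)^3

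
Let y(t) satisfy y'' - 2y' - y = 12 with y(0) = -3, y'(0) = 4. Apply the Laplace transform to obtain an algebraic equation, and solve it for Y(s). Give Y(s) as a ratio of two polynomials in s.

Y(s) = (-3*s^2 + 10*s + 12)/(s^3 - 2*s^2 - s)

Transform both sides with L{·}.
The derivative rules (L{y''} = s^2 Y - s·y(0) - y'(0) and L{y'} = sY - y(0), with y(0) = -3, y'(0) = 4) turn the left side into (s^2 - 2*s - 1)Y - (-3*s + 10).
The right side is L{12} = 12/s.
So (s^2 - 2*s - 1)Y = 12/s + (-3*s + 10).
Solve for Y(s) and write it as one ratio of polynomials.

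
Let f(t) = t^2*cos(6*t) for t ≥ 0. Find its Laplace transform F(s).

L{cos(6t)} = s/(s^2 + 36).
Then apply L{t^2·g(t)} = (-1)^2 d^2/ds^2[G(s)] with G(s) = s/(s^2 + 36):
differentiating 2 times and applying the sign gives 2*s*(s^2 - 108)/(s^2 + 36)^3.

F(s) = 2*s*(s^2 - 108)/(s^2 + 36)^3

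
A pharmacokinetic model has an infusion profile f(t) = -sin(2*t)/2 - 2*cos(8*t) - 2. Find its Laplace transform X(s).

By linearity of the Laplace transform, transform each term separately.
(-1/2)·[L{sin(2t)} = 2/(s^2 + 4)]; L{-2} = -2/s; (-2)·[L{cos(8t)} = s/(s^2 + 64)].

X(s) = -2*s/(s^2 + 64) - 1/(s^2 + 4) - 2/s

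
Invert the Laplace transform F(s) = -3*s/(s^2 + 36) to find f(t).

f(t) = -3*cos(6*t)

Since L{cos(6t)} = s/(s^2 + 36), the inverse is cos(6*t), scaled by -3.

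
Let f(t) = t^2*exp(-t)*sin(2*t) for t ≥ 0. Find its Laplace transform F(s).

F(s) = 4*(3*s^2 + 6*s - 1)/(s^2 + 2*s + 5)^3

L{sin(2t)} = 2/(s^2 + 4).
Multiplying by e^(-t) shifts s → s + 1, so L{exp(-t)*sin(2*t)} = 2/((s + 1)^2 + 4).
Then apply L{t^2·g(t)} = (-1)^2 d^2/ds^2[G(s)] with G(s) = 2/((s + 1)^2 + 4):
differentiating 2 times and applying the sign gives 4*(3*s^2 + 6*s - 1)/(s^2 + 2*s + 5)^3.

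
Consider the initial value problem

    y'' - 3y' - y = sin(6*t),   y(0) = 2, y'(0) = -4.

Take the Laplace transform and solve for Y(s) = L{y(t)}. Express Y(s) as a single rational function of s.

Y(s) = (2*s^3 - 10*s^2 + 72*s - 354)/(s^4 - 3*s^3 + 35*s^2 - 108*s - 36)

Transform both sides with L{·}.
Using L{y''} = s^2 Y - s·y(0) - y'(0) and L{y'} = sY - y(0), with y(0) = 2, y'(0) = -4, the left side becomes (s^2 - 3*s - 1)Y - (2*s - 10).
The right side is L{sin(6*t)} = 6/(s^2 + 36).
So (s^2 - 3*s - 1)Y = 6/(s^2 + 36) + (2*s - 10).
Divide through and combine into a single rational function.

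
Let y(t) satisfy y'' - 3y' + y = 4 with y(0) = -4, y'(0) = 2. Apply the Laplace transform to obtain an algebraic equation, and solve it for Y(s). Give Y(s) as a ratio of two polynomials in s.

Laplace-transform each side.
Using L{y''} = s^2 Y - s·y(0) - y'(0) and L{y'} = sY - y(0), with y(0) = -4, y'(0) = 2, the left side becomes (s^2 - 3*s + 1)Y - (-4*s + 14).
The right side is L{4} = 4/s.
So (s^2 - 3*s + 1)Y = 4/s + (-4*s + 14).
Isolate Y and clear denominators.

Y(s) = (-4*s^2 + 14*s + 4)/(s^3 - 3*s^2 + s)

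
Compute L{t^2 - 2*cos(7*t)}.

By linearity of the Laplace transform, transform each term separately.
(-2)·[L{cos(7t)} = s/(s^2 + 49)]; L{t^2} = 2!/s^3 = 2/s^3.

-2*s/(s^2 + 49) + 2/s^3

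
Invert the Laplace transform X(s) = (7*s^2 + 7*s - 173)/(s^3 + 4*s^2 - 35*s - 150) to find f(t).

f(t) = 3*t*exp(-5*t) + exp(6*t) + 6*exp(-5*t)

Factor the denominator: s^3 + 4*s^2 - 35*s - 150 = (s - 6)*(s + 5)^2.
Partial fraction decomposition gives [6/(s + 5)] + [3/(s + 5)^2] + [1/(s - 6)].
Invert each term: 6/(s + 5) ↔ 6e^(-5t); 3/(s + 5)^2 ↔ 3t·e^(-5t); 1/(s - 6) ↔ e^(6t).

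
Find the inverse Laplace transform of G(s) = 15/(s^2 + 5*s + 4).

5*exp(-t) - 5*exp(-4*t)

Factor the denominator: s^2 + 5*s + 4 = (s + 1)*(s + 4).
Partial fraction decomposition gives [-5/(s + 4)] + [5/(s + 1)].
Invert each term: -5/(s + 4) ↔ -5e^(-4t); 5/(s + 1) ↔ 5e^(-t).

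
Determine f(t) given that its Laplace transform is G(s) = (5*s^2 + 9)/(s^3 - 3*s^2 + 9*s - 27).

f(t) = 3*exp(3*t) + 2*sin(3*t) + 2*cos(3*t)

Factor the denominator: s^3 - 3*s^2 + 9*s - 27 = (s - 3)*(s^2 + 9).
Partial fraction decomposition gives [3/(s - 3)] + [2*s/(s^2 + 9)] + [6/(s^2 + 9)].
Invert each term: 3/(s - 3) ↔ 3e^(3t); 2·s/(s^2 + 9) ↔ 2cos(3t); 2·3/(s^2 + 9) ↔ 2sin(3t).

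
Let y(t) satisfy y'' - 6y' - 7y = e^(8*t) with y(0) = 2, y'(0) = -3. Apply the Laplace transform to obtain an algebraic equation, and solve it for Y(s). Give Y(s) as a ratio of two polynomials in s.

Laplace-transform each side.
The derivative rules (L{y''} = s^2 Y - s·y(0) - y'(0) and L{y'} = sY - y(0), with y(0) = 2, y'(0) = -3) turn the left side into (s^2 - 6*s - 7)Y - (2*s - 15).
The right side is L{e^(8*t)} = 1/(s - 8).
So (s^2 - 6*s - 7)Y = 1/(s - 8) + (2*s - 15).
Solve for Y(s) and write it as one ratio of polynomials.

Y(s) = (2*s^2 - 31*s + 121)/(s^3 - 14*s^2 + 41*s + 56)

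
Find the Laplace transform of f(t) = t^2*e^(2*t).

L{e^(2t)} = 1/(s - 2).
Then apply L{t^2·g(t)} = (-1)^2 d^2/ds^2[H(s)] with H(s) = 1/(s - 2):
differentiating 2 times and applying the sign gives 2/(s - 2)^3.

2/(s - 2)^3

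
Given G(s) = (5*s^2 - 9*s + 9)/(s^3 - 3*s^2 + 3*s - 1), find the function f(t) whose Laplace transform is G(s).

f(t) = 5*t^2*exp(t)/2 + t*exp(t) + 5*exp(t)

Factor the denominator: s^3 - 3*s^2 + 3*s - 1 = (s - 1)^3.
Partial fraction decomposition gives [5/(s - 1)] + [(s - 1)^(-2)] + [5/(s - 1)^3].
Invert each term: 5/(s - 1) ↔ 5e^(t); 1/(s - 1)^2 ↔ t·e^(t); 5/(s - 1)^3 ↔ (5/2)t^2·e^(t).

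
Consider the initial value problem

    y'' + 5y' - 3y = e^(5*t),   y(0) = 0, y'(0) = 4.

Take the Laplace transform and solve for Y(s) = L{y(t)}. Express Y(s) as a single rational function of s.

Transform both sides with L{·}.
The derivative rules (L{y''} = s^2 Y - s·y(0) - y'(0) and L{y'} = sY - y(0), with y(0) = 0, y'(0) = 4) turn the left side into (s^2 + 5*s - 3)Y - (4).
The right side is L{e^(5*t)} = 1/(s - 5).
So (s^2 + 5*s - 3)Y = 1/(s - 5) + (4).
Divide through and combine into a single rational function.

Y(s) = (4*s - 19)/(s^3 - 28*s + 15)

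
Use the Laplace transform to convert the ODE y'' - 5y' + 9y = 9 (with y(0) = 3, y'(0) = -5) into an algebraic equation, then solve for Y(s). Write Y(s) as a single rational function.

Y(s) = (3*s^2 - 20*s + 9)/(s^3 - 5*s^2 + 9*s)

Apply the Laplace transform to the equation.
With L{y''} = s^2 Y - s·y(0) - y'(0) and L{y'} = sY - y(0), with y(0) = 3, y'(0) = -5: the LHS transforms to (s^2 - 5*s + 9)Y - (3*s - 20).
The right side is L{9} = 9/s.
So (s^2 - 5*s + 9)Y = 9/s + (3*s - 20).
Solve for Y(s) and write it as one ratio of polynomials.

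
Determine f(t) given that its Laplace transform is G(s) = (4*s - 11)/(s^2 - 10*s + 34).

f(t) = 3*exp(5*t)*sin(3*t) + 4*exp(5*t)*cos(3*t)

Complete the square in the denominator: s^2 - 10*s + 34 = (s - 5)^2 + 3^2.
Split the numerator to match: 4*s - 11 = 4·(s - 5) + 3·3.
Invert each term: 4·(s - 5)/((s - 5)^2 + 9) ↔ 4e^(5t)cos(3t); 3·3/((s - 5)^2 + 9) ↔ 3e^(5t)sin(3t).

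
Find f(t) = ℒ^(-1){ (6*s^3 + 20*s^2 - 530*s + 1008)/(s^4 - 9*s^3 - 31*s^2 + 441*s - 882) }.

f(t) = 6*exp(7*t) + 4*exp(6*t) - 2*exp(3*t) - 2*exp(-7*t)

Factor the denominator: s^4 - 9*s^3 - 31*s^2 + 441*s - 882 = (s - 7)*(s - 6)*(s - 3)*(s + 7).
Partial fraction decomposition gives [-2/(s - 3)] + [4/(s - 6)] + [-2/(s + 7)] + [6/(s - 7)].
Invert each term: -2/(s - 3) ↔ -2e^(3t); 4/(s - 6) ↔ 4e^(6t); -2/(s + 7) ↔ -2e^(-7t); 6/(s - 7) ↔ 6e^(7t).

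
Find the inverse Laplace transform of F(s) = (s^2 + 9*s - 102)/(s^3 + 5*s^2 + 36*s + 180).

Factor the denominator: s^3 + 5*s^2 + 36*s + 180 = (s + 5)*(s^2 + 36).
Partial fraction decomposition gives [-2/(s + 5)] + [3*s/(s^2 + 36)] + [-6/(s^2 + 36)].
Invert each term: -2/(s + 5) ↔ -2e^(-5t); 3·s/(s^2 + 36) ↔ 3cos(6t); -1·6/(s^2 + 36) ↔ -sin(6t).

-sin(6*t) + 3*cos(6*t) - 2*exp(-5*t)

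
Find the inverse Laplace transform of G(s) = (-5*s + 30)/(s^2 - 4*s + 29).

Complete the square in the denominator: s^2 - 4*s + 29 = (s - 2)^2 + 5^2.
Split the numerator to match: -5*s + 30 = -5·(s - 2) + 4·5.
Invert each term: -5·(s - 2)/((s - 2)^2 + 25) ↔ -5e^(2t)cos(5t); 4·5/((s - 2)^2 + 25) ↔ 4e^(2t)sin(5t).

4*exp(2*t)*sin(5*t) - 5*exp(2*t)*cos(5*t)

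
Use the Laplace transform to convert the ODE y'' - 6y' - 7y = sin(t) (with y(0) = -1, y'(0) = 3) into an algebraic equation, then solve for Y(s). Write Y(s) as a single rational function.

Apply the Laplace transform to the equation.
Using L{y''} = s^2 Y - s·y(0) - y'(0) and L{y'} = sY - y(0), with y(0) = -1, y'(0) = 3, the left side becomes (s^2 - 6*s - 7)Y - (-s + 9).
The right side is L{sin(t)} = 1/(s^2 + 1).
So (s^2 - 6*s - 7)Y = 1/(s^2 + 1) + (-s + 9).
Isolate Y and clear denominators.

Y(s) = (-s^3 + 9*s^2 - s + 10)/(s^4 - 6*s^3 - 6*s^2 - 6*s - 7)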